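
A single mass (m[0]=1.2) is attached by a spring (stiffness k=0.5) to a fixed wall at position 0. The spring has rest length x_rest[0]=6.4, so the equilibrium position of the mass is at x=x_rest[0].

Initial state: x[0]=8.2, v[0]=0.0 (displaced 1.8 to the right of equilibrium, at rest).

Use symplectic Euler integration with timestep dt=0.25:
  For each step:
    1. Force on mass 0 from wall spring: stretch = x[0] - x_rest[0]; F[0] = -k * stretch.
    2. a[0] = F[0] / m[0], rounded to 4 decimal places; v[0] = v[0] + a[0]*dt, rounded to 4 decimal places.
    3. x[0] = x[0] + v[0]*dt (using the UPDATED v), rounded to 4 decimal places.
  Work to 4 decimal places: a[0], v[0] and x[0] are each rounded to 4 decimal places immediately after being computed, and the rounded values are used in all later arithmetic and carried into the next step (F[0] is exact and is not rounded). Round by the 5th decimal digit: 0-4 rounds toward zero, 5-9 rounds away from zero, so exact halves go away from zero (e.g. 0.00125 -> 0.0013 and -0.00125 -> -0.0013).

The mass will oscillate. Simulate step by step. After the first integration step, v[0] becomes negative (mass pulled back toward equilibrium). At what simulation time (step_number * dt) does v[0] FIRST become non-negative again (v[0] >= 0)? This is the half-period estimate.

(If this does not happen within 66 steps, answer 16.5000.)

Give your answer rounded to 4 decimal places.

Step 0: x=[8.2000] v=[0.0000]
Step 1: x=[8.1531] v=[-0.1875]
Step 2: x=[8.0606] v=[-0.3701]
Step 3: x=[7.9248] v=[-0.5431]
Step 4: x=[7.7493] v=[-0.7019]
Step 5: x=[7.5387] v=[-0.8425]
Step 6: x=[7.2984] v=[-0.9611]
Step 7: x=[7.0347] v=[-1.0547]
Step 8: x=[6.7545] v=[-1.1208]
Step 9: x=[6.4651] v=[-1.1577]
Step 10: x=[6.1740] v=[-1.1645]
Step 11: x=[5.8888] v=[-1.1410]
Step 12: x=[5.6169] v=[-1.0878]
Step 13: x=[5.3654] v=[-1.0062]
Step 14: x=[5.1408] v=[-0.8984]
Step 15: x=[4.9490] v=[-0.7672]
Step 16: x=[4.7950] v=[-0.6161]
Step 17: x=[4.6828] v=[-0.4489]
Step 18: x=[4.6153] v=[-0.2700]
Step 19: x=[4.5943] v=[-0.0841]
Step 20: x=[4.6203] v=[0.1040]
First v>=0 after going negative at step 20, time=5.0000

Answer: 5.0000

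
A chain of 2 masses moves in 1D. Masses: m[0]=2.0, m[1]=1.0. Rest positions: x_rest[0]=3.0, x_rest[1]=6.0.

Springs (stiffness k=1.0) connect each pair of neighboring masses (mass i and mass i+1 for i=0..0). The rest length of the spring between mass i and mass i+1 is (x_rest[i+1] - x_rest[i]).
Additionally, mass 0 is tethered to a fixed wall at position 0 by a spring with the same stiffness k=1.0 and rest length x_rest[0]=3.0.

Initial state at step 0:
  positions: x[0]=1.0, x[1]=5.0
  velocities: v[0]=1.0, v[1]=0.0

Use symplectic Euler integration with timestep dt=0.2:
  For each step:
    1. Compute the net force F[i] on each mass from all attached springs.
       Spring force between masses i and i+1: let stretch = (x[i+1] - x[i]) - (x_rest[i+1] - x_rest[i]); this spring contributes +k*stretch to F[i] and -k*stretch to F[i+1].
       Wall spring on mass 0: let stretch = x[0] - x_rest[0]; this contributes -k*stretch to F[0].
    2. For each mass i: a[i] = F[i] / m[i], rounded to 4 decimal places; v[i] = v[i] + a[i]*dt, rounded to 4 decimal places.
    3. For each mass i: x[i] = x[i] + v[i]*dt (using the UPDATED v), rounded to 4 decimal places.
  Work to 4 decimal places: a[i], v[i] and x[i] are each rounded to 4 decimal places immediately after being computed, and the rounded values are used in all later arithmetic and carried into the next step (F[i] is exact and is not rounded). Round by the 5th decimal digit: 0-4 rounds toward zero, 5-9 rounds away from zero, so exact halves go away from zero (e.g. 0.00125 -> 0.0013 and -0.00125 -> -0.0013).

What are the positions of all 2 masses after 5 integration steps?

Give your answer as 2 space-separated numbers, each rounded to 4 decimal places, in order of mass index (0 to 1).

Step 0: x=[1.0000 5.0000] v=[1.0000 0.0000]
Step 1: x=[1.2600 4.9600] v=[1.3000 -0.2000]
Step 2: x=[1.5688 4.8920] v=[1.5440 -0.3400]
Step 3: x=[1.9127 4.8111] v=[1.7194 -0.4046]
Step 4: x=[2.2763 4.7342] v=[1.8180 -0.3843]
Step 5: x=[2.6435 4.6790] v=[1.8362 -0.2759]

Answer: 2.6435 4.6790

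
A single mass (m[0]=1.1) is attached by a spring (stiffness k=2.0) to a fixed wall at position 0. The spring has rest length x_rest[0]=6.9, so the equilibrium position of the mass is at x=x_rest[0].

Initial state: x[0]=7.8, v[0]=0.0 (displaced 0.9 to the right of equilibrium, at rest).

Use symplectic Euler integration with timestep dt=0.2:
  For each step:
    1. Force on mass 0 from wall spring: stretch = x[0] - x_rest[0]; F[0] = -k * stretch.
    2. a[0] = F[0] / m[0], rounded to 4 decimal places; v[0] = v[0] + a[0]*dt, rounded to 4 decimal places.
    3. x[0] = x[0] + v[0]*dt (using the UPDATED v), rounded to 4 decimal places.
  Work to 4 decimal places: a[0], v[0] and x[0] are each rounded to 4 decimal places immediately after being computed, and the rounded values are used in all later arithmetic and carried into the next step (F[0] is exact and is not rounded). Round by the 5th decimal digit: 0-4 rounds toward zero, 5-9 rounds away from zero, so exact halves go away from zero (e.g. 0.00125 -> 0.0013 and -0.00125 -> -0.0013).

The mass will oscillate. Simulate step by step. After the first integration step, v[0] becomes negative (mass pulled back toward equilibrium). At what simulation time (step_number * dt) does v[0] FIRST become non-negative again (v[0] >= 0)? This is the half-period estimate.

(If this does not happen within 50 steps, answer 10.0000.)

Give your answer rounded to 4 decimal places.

Step 0: x=[7.8000] v=[0.0000]
Step 1: x=[7.7345] v=[-0.3273]
Step 2: x=[7.6083] v=[-0.6308]
Step 3: x=[7.4306] v=[-0.8884]
Step 4: x=[7.2143] v=[-1.0813]
Step 5: x=[6.9752] v=[-1.1956]
Step 6: x=[6.7306] v=[-1.2229]
Step 7: x=[6.4983] v=[-1.1613]
Step 8: x=[6.2953] v=[-1.0152]
Step 9: x=[6.1362] v=[-0.7953]
Step 10: x=[6.0327] v=[-0.5176]
Step 11: x=[5.9923] v=[-0.2022]
Step 12: x=[6.0179] v=[0.1279]
First v>=0 after going negative at step 12, time=2.4000

Answer: 2.4000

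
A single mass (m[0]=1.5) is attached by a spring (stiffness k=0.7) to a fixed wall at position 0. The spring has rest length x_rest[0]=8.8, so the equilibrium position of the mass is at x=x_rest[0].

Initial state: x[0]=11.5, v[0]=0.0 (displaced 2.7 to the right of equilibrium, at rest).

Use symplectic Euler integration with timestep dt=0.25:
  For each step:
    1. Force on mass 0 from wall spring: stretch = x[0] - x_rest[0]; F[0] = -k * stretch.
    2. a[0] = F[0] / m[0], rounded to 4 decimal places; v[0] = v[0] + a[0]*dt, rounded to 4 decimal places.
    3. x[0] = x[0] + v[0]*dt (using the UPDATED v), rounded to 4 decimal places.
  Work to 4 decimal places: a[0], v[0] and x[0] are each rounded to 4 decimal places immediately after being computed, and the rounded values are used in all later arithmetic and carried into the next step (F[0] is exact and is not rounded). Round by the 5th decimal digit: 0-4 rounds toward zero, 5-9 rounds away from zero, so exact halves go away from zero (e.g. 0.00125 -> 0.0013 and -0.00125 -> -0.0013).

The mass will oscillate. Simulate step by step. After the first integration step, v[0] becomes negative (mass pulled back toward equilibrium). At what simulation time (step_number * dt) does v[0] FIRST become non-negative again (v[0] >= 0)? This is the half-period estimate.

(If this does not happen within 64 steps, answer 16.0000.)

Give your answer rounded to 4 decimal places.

Step 0: x=[11.5000] v=[0.0000]
Step 1: x=[11.4213] v=[-0.3150]
Step 2: x=[11.2661] v=[-0.6208]
Step 3: x=[11.0390] v=[-0.9085]
Step 4: x=[10.7466] v=[-1.1697]
Step 5: x=[10.3974] v=[-1.3968]
Step 6: x=[10.0016] v=[-1.5832]
Step 7: x=[9.5708] v=[-1.7234]
Step 8: x=[9.1175] v=[-1.8133]
Step 9: x=[8.6549] v=[-1.8504]
Step 10: x=[8.1965] v=[-1.8335]
Step 11: x=[7.7557] v=[-1.7631]
Step 12: x=[7.3454] v=[-1.6413]
Step 13: x=[6.9775] v=[-1.4716]
Step 14: x=[6.6628] v=[-1.2590]
Step 15: x=[6.4104] v=[-1.0097]
Step 16: x=[6.2277] v=[-0.7309]
Step 17: x=[6.1200] v=[-0.4308]
Step 18: x=[6.0905] v=[-0.1181]
Step 19: x=[6.1400] v=[0.1980]
First v>=0 after going negative at step 19, time=4.7500

Answer: 4.7500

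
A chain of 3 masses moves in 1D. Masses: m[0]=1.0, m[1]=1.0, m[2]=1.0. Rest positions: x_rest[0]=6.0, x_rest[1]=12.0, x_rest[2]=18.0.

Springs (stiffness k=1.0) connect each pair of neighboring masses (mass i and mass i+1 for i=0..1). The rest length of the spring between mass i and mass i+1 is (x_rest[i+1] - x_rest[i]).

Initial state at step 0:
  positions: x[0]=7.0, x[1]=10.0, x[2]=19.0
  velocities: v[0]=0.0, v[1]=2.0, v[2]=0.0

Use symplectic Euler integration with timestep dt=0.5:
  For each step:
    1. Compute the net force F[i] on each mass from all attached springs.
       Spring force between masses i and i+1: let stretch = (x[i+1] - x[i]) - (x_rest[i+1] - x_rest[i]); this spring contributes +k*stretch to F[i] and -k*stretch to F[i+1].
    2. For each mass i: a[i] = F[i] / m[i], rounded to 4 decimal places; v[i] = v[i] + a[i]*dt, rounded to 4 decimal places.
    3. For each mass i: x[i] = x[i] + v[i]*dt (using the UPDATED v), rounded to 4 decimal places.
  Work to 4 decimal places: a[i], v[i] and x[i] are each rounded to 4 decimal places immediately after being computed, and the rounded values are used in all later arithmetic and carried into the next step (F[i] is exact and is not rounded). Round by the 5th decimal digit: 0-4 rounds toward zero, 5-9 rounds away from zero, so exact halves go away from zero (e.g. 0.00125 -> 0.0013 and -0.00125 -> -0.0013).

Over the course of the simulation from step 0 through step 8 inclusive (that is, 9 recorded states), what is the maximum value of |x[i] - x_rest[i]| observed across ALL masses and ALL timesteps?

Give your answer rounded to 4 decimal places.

Answer: 3.5938

Derivation:
Step 0: x=[7.0000 10.0000 19.0000] v=[0.0000 2.0000 0.0000]
Step 1: x=[6.2500 12.5000 18.2500] v=[-1.5000 5.0000 -1.5000]
Step 2: x=[5.5625 14.8750 17.5625] v=[-1.3750 4.7500 -1.3750]
Step 3: x=[5.7032 15.5938 17.7032] v=[0.2813 1.4375 0.2813]
Step 4: x=[6.8165 14.3673 18.8165] v=[2.2266 -2.4531 2.2266]
Step 5: x=[8.3175 12.3654 20.3175] v=[3.0020 -4.0039 3.0020]
Step 6: x=[9.3305 11.3395 21.3305] v=[2.0260 -2.0518 2.0260]
Step 7: x=[9.3458 12.3091 21.3458] v=[0.0305 1.9392 0.0305]
Step 8: x=[8.6019 14.7971 20.6019] v=[-1.4879 4.9759 -1.4879]
Max displacement = 3.5938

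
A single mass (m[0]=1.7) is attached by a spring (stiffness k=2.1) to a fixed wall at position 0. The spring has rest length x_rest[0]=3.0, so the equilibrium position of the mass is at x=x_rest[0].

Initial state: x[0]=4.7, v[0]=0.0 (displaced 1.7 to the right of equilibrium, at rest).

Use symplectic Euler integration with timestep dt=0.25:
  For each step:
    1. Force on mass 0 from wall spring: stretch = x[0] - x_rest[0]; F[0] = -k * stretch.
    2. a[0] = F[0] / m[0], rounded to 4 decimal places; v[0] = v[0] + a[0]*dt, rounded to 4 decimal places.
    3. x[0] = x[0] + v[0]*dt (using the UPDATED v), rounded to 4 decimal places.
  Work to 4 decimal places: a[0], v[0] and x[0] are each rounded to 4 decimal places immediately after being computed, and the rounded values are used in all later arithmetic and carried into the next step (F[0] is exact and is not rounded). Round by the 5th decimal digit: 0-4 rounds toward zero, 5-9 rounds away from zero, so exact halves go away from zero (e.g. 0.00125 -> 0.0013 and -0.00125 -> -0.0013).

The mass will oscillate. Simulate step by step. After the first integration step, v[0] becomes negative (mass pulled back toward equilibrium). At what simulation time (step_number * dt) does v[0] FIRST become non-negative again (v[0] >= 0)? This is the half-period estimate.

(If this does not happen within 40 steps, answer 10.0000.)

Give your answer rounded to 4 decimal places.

Step 0: x=[4.7000] v=[0.0000]
Step 1: x=[4.5688] v=[-0.5250]
Step 2: x=[4.3164] v=[-1.0095]
Step 3: x=[3.9624] v=[-1.4160]
Step 4: x=[3.5341] v=[-1.7132]
Step 5: x=[3.0646] v=[-1.8782]
Step 6: x=[2.5901] v=[-1.8982]
Step 7: x=[2.1472] v=[-1.7716]
Step 8: x=[1.7702] v=[-1.5082]
Step 9: x=[1.4881] v=[-1.1284]
Step 10: x=[1.3227] v=[-0.6615]
Step 11: x=[1.2868] v=[-0.1435]
Step 12: x=[1.3832] v=[0.3856]
First v>=0 after going negative at step 12, time=3.0000

Answer: 3.0000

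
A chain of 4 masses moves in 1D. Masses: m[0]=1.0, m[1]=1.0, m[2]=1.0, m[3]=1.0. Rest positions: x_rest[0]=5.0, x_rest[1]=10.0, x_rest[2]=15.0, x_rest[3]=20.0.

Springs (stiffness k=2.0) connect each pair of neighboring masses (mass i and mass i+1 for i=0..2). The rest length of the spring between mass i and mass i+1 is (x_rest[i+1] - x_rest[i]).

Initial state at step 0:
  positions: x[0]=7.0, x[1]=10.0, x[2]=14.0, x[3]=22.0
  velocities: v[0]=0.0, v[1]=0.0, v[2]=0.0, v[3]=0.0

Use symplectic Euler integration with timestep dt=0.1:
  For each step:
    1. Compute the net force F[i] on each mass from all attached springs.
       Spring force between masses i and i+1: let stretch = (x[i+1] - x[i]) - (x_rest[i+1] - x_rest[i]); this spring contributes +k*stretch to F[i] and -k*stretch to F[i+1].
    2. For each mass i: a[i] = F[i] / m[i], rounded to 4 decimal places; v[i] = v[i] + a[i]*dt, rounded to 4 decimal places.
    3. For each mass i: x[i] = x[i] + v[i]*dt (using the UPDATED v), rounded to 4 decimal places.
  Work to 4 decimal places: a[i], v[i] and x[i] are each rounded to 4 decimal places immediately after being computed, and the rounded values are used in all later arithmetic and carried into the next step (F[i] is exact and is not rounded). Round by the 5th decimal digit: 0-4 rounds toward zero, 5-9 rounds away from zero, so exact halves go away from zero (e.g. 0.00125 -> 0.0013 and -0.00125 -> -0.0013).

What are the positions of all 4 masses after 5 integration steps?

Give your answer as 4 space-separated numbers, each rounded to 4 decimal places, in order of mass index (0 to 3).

Answer: 6.4414 10.2985 15.0659 21.1943

Derivation:
Step 0: x=[7.0000 10.0000 14.0000 22.0000] v=[0.0000 0.0000 0.0000 0.0000]
Step 1: x=[6.9600 10.0200 14.0800 21.9400] v=[-0.4000 0.2000 0.8000 -0.6000]
Step 2: x=[6.8812 10.0600 14.2360 21.8228] v=[-0.7880 0.4000 1.5600 -1.1720]
Step 3: x=[6.7660 10.1199 14.4602 21.6539] v=[-1.1522 0.5994 2.2422 -1.6894]
Step 4: x=[6.6179 10.1996 14.7415 21.4411] v=[-1.4814 0.7967 2.8129 -2.1281]
Step 5: x=[6.4414 10.2985 15.0659 21.1943] v=[-1.7651 0.9887 3.2444 -2.4680]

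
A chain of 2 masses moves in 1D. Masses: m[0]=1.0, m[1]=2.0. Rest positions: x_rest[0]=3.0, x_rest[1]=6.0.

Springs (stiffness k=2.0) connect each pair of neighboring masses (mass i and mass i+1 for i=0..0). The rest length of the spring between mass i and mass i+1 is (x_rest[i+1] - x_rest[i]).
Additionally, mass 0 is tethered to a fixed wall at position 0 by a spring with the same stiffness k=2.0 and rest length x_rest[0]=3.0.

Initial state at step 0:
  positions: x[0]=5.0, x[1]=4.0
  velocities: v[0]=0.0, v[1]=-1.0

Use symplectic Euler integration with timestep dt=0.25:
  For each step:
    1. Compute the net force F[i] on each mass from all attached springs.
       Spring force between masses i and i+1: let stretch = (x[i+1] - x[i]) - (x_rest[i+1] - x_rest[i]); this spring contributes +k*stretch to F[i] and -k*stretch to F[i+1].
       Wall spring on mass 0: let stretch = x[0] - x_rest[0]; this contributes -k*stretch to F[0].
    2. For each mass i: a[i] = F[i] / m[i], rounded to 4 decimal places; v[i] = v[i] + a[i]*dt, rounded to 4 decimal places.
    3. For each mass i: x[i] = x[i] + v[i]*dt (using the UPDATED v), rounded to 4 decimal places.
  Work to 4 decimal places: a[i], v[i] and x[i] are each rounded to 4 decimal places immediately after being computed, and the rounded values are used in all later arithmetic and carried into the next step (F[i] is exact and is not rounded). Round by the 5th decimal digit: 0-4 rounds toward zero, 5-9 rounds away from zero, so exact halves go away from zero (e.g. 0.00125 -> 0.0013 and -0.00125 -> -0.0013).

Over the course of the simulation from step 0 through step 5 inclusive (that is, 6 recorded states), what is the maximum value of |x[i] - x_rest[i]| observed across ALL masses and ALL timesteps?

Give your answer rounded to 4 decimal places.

Answer: 3.6301

Derivation:
Step 0: x=[5.0000 4.0000] v=[0.0000 -1.0000]
Step 1: x=[4.2500 4.0000] v=[-3.0000 0.0000]
Step 2: x=[2.9375 4.2031] v=[-5.2500 0.8125]
Step 3: x=[1.4160 4.5146] v=[-6.0860 1.2461]
Step 4: x=[0.1048 4.8200] v=[-5.2447 1.2215]
Step 5: x=[-0.6301 5.0182] v=[-2.9395 0.7927]
Max displacement = 3.6301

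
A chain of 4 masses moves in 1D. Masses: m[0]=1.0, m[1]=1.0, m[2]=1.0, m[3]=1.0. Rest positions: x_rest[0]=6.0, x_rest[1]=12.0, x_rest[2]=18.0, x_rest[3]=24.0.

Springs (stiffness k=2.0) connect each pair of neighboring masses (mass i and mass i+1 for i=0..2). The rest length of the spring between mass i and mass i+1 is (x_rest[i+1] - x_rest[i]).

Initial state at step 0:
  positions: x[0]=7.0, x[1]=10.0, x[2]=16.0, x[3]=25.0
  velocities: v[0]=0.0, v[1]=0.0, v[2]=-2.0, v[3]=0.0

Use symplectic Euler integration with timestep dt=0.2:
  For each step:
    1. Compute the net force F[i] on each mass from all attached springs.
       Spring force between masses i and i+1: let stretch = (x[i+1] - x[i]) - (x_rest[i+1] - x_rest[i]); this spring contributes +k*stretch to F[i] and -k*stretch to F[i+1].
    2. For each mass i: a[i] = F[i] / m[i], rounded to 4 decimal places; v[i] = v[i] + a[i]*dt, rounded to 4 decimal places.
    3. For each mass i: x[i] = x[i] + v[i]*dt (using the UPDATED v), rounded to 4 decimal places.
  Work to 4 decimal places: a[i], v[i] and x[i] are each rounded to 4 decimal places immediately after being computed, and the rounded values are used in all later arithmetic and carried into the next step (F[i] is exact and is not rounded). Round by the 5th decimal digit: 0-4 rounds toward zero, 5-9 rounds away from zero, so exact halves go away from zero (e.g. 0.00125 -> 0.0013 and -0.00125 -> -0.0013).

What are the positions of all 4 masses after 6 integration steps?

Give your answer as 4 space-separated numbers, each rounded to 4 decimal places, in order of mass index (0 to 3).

Step 0: x=[7.0000 10.0000 16.0000 25.0000] v=[0.0000 0.0000 -2.0000 0.0000]
Step 1: x=[6.7600 10.2400 15.8400 24.7600] v=[-1.2000 1.2000 -0.8000 -1.2000]
Step 2: x=[6.3184 10.6496 15.9456 24.2864] v=[-2.2080 2.0480 0.5280 -2.3680]
Step 3: x=[5.7433 11.1364 16.2948 23.6255] v=[-2.8755 2.4339 1.7459 -3.3043]
Step 4: x=[5.1196 11.6044 16.8178 22.8582] v=[-3.1183 2.3400 2.6148 -3.8366]
Step 5: x=[4.5347 11.9707 17.4069 22.0876] v=[-2.9244 1.8314 2.9456 -3.8528]
Step 6: x=[4.0647 12.1770 17.9356 21.4226] v=[-2.3500 1.0315 2.6434 -3.3251]

Answer: 4.0647 12.1770 17.9356 21.4226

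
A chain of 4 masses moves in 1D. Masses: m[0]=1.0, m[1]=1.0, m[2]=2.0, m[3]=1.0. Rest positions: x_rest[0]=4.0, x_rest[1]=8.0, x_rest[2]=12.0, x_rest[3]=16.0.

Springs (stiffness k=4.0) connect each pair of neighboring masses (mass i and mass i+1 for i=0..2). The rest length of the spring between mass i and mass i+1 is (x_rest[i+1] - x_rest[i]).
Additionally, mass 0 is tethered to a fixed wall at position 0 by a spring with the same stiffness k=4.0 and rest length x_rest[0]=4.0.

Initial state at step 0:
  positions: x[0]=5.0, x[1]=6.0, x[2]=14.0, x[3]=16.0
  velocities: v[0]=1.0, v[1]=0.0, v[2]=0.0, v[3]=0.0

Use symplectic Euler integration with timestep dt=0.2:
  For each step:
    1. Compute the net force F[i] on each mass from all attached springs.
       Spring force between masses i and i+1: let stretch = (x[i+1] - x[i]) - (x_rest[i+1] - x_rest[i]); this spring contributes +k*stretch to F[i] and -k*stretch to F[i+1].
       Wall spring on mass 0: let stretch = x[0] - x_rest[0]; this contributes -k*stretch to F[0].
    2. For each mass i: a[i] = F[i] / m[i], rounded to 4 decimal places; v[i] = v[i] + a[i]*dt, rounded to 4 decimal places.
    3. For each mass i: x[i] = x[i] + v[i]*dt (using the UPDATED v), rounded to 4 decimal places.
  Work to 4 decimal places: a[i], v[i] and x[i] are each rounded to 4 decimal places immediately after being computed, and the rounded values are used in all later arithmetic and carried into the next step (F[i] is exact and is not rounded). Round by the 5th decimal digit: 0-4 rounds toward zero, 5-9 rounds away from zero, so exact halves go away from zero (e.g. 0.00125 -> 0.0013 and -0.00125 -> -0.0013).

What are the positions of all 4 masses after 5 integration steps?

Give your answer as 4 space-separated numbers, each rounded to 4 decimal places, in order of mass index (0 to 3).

Step 0: x=[5.0000 6.0000 14.0000 16.0000] v=[1.0000 0.0000 0.0000 0.0000]
Step 1: x=[4.5600 7.1200 13.5200 16.3200] v=[-2.2000 5.6000 -2.4000 1.6000]
Step 2: x=[3.8000 8.8544 12.7520 16.8320] v=[-3.8000 8.6720 -3.8400 2.5600]
Step 3: x=[3.2407 10.4037 11.9986 17.3312] v=[-2.7965 7.7466 -3.7670 2.4960]
Step 4: x=[3.3090 11.0621 11.5442 17.6172] v=[0.3413 3.2921 -2.2719 1.4299]
Step 5: x=[4.0883 10.5572 11.5371 17.5715] v=[3.8966 -2.5247 -0.0355 -0.2285]

Answer: 4.0883 10.5572 11.5371 17.5715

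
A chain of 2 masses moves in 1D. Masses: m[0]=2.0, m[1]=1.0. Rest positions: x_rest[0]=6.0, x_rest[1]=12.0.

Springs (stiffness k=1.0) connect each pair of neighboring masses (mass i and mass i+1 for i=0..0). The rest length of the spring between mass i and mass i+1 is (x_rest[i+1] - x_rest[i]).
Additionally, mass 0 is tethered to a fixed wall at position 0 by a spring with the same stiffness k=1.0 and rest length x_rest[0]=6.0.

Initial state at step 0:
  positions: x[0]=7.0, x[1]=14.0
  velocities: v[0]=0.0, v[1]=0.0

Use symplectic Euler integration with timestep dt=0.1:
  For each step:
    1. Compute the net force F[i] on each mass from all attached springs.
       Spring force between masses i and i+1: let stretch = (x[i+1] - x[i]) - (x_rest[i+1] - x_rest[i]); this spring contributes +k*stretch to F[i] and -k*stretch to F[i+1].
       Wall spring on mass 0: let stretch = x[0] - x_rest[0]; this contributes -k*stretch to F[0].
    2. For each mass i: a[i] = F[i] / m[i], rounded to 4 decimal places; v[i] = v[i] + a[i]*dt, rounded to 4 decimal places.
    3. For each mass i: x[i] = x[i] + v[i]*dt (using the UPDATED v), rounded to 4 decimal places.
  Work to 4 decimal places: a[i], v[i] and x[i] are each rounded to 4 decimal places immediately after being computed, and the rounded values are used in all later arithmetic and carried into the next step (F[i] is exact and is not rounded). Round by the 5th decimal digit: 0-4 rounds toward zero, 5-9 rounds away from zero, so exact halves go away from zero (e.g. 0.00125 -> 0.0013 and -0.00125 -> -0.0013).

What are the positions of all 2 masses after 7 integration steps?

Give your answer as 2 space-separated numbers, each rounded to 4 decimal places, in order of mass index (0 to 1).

Answer: 6.9939 13.7323

Derivation:
Step 0: x=[7.0000 14.0000] v=[0.0000 0.0000]
Step 1: x=[7.0000 13.9900] v=[0.0000 -0.1000]
Step 2: x=[7.0000 13.9701] v=[-0.0005 -0.1990]
Step 3: x=[6.9998 13.9405] v=[-0.0020 -0.2960]
Step 4: x=[6.9993 13.9015] v=[-0.0050 -0.3901]
Step 5: x=[6.9983 13.8535] v=[-0.0099 -0.4803]
Step 6: x=[6.9966 13.7969] v=[-0.0171 -0.5658]
Step 7: x=[6.9939 13.7323] v=[-0.0269 -0.6458]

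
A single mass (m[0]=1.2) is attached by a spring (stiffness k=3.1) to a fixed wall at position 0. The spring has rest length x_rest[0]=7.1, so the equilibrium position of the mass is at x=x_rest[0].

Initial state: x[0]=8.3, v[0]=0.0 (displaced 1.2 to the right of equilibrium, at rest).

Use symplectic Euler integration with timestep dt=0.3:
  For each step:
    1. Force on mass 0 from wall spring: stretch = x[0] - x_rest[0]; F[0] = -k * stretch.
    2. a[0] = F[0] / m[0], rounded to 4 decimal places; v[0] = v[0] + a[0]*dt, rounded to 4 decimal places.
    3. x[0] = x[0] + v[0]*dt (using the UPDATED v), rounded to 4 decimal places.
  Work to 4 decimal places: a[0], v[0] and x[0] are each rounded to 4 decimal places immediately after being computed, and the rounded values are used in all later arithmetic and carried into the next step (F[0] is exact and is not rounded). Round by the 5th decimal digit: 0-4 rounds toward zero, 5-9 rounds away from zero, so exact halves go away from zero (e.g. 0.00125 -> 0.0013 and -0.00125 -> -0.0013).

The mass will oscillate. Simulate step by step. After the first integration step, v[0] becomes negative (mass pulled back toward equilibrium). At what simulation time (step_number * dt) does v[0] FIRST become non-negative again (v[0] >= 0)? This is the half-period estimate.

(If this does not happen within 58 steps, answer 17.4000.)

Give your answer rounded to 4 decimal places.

Answer: 2.1000

Derivation:
Step 0: x=[8.3000] v=[0.0000]
Step 1: x=[8.0210] v=[-0.9300]
Step 2: x=[7.5279] v=[-1.6438]
Step 3: x=[6.9353] v=[-1.9754]
Step 4: x=[6.3810] v=[-1.8478]
Step 5: x=[5.9938] v=[-1.2906]
Step 6: x=[5.8638] v=[-0.4333]
Step 7: x=[6.0212] v=[0.5248]
First v>=0 after going negative at step 7, time=2.1000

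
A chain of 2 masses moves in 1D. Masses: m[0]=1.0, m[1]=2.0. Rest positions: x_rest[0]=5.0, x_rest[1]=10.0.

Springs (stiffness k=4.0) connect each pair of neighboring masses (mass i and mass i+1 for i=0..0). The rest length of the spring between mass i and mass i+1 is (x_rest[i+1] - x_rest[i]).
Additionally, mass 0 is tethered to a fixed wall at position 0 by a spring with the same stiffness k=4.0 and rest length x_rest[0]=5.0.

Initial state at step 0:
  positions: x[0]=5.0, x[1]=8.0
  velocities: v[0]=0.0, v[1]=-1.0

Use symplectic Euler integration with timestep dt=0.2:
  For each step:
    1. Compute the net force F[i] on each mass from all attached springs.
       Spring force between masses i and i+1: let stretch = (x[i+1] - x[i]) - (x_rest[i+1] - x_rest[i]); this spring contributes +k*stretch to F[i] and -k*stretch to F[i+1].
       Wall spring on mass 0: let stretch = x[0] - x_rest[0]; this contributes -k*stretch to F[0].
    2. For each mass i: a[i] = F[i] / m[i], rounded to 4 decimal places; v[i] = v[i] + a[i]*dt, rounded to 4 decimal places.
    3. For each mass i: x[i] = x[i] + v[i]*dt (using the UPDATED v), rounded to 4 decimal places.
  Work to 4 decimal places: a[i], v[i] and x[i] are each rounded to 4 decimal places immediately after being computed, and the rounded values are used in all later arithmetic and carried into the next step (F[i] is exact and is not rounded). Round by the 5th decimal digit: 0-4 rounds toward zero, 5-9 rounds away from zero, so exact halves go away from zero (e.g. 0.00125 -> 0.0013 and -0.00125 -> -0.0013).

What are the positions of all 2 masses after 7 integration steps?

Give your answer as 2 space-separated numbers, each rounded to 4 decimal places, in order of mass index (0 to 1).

Answer: 4.0722 8.8954

Derivation:
Step 0: x=[5.0000 8.0000] v=[0.0000 -1.0000]
Step 1: x=[4.6800 7.9600] v=[-1.6000 -0.2000]
Step 2: x=[4.1360 8.0576] v=[-2.7200 0.4880]
Step 3: x=[3.5577 8.2415] v=[-2.8915 0.9194]
Step 4: x=[3.1596 8.4507] v=[-1.9906 1.0459]
Step 5: x=[3.1025 8.6366] v=[-0.2854 0.9295]
Step 6: x=[3.4345 8.7798] v=[1.6599 0.7159]
Step 7: x=[4.0722 8.8954] v=[3.1885 0.5778]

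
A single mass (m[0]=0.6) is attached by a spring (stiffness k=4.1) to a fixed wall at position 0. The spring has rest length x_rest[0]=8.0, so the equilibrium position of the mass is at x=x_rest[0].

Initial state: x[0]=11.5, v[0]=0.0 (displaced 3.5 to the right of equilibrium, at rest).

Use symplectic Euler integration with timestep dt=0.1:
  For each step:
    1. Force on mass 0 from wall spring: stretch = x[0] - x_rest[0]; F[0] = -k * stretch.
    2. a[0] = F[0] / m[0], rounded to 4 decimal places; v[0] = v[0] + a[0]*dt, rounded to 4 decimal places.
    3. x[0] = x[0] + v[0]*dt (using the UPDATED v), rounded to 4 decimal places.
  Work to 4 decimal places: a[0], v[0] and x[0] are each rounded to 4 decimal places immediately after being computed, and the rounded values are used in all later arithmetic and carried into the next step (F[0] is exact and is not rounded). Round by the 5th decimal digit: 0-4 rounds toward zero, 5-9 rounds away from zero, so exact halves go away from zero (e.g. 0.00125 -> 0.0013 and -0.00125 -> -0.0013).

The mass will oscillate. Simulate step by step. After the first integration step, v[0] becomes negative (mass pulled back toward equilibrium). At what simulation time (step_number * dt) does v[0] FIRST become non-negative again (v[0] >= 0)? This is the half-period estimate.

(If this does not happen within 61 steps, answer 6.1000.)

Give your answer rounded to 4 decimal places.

Answer: 1.2000

Derivation:
Step 0: x=[11.5000] v=[0.0000]
Step 1: x=[11.2608] v=[-2.3917]
Step 2: x=[10.7988] v=[-4.6199]
Step 3: x=[10.1456] v=[-6.5324]
Step 4: x=[9.3457] v=[-7.9986]
Step 5: x=[8.4539] v=[-8.9182]
Step 6: x=[7.5311] v=[-9.2284]
Step 7: x=[6.6403] v=[-8.9080]
Step 8: x=[5.8424] v=[-7.9789]
Step 9: x=[5.1920] v=[-6.5045]
Step 10: x=[4.7334] v=[-4.5857]
Step 11: x=[4.4981] v=[-2.3535]
Step 12: x=[4.5021] v=[0.0395]
First v>=0 after going negative at step 12, time=1.2000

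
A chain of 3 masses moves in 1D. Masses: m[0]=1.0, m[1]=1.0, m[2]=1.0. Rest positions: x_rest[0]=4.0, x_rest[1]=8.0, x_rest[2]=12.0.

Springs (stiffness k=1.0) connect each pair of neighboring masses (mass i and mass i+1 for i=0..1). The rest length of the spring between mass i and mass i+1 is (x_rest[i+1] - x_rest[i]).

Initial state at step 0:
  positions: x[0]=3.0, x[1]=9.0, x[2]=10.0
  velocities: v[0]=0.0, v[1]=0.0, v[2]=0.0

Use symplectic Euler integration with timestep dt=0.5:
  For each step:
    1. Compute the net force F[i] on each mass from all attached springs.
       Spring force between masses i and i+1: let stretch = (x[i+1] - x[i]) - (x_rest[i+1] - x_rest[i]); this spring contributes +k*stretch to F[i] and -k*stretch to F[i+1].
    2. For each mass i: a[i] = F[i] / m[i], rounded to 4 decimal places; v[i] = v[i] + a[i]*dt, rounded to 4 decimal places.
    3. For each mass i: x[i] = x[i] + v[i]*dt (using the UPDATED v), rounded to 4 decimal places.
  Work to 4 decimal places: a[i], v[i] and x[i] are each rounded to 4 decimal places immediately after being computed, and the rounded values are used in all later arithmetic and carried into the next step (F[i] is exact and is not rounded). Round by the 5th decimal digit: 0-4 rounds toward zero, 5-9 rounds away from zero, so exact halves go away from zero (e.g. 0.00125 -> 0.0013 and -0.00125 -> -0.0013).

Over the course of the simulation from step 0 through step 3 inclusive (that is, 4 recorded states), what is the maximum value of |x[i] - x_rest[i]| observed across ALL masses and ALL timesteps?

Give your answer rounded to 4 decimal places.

Answer: 2.5156

Derivation:
Step 0: x=[3.0000 9.0000 10.0000] v=[0.0000 0.0000 0.0000]
Step 1: x=[3.5000 7.7500 10.7500] v=[1.0000 -2.5000 1.5000]
Step 2: x=[4.0625 6.1875 11.7500] v=[1.1250 -3.1250 2.0000]
Step 3: x=[4.1563 5.4844 12.3594] v=[0.1875 -1.4063 1.2188]
Max displacement = 2.5156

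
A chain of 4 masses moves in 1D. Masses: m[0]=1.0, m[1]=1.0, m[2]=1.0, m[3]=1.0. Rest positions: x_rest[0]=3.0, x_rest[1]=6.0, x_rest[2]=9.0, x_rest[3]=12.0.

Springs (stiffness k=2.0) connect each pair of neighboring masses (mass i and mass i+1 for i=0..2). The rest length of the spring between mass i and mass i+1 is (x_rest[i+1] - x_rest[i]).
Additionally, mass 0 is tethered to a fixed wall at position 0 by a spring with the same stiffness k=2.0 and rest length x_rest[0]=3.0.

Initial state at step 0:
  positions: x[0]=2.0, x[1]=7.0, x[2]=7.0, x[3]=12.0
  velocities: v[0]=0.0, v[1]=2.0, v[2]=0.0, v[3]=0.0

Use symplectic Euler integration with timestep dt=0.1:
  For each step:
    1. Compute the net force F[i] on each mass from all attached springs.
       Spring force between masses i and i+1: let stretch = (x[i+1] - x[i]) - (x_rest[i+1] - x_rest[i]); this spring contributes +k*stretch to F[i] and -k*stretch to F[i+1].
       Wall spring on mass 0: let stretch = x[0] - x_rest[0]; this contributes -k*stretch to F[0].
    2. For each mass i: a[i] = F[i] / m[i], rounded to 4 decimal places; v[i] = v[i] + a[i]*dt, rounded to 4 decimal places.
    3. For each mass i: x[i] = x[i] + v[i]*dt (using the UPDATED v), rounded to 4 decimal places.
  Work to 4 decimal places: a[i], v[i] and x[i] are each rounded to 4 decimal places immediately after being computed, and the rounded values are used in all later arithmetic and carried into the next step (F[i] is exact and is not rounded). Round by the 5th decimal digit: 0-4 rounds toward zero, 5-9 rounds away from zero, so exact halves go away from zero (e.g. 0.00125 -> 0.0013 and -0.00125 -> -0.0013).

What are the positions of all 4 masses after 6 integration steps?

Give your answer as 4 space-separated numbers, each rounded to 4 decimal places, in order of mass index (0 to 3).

Answer: 3.1007 6.3083 8.7851 11.3447

Derivation:
Step 0: x=[2.0000 7.0000 7.0000 12.0000] v=[0.0000 2.0000 0.0000 0.0000]
Step 1: x=[2.0600 7.1000 7.1000 11.9600] v=[0.6000 1.0000 1.0000 -0.4000]
Step 2: x=[2.1796 7.0992 7.2972 11.8828] v=[1.1960 -0.0080 1.9720 -0.7720]
Step 3: x=[2.3540 7.0040 7.5822 11.7739] v=[1.7440 -0.9523 2.8495 -1.0891]
Step 4: x=[2.5743 6.8273 7.9394 11.6412] v=[2.2032 -1.7667 3.5722 -1.3274]
Step 5: x=[2.8282 6.5878 8.3484 11.4944] v=[2.5389 -2.3949 4.0901 -1.4678]
Step 6: x=[3.1007 6.3083 8.7851 11.3447] v=[2.7252 -2.7947 4.3672 -1.4970]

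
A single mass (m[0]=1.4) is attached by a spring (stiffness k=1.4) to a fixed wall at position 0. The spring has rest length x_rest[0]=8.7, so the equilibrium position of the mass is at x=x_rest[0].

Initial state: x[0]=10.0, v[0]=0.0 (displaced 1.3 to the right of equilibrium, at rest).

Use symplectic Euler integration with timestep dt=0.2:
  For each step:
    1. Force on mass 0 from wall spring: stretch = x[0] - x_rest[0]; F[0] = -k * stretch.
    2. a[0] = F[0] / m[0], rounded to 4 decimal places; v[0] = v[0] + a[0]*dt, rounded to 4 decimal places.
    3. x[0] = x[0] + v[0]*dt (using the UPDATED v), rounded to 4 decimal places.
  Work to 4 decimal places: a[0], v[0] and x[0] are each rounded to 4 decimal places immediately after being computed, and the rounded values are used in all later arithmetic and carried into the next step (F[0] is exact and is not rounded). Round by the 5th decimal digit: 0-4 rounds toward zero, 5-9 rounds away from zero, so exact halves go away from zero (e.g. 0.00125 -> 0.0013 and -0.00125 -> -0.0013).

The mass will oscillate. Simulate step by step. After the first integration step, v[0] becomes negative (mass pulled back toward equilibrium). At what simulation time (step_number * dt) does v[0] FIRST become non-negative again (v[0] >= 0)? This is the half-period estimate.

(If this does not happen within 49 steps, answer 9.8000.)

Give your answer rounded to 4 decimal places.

Step 0: x=[10.0000] v=[0.0000]
Step 1: x=[9.9480] v=[-0.2600]
Step 2: x=[9.8461] v=[-0.5096]
Step 3: x=[9.6983] v=[-0.7388]
Step 4: x=[9.5106] v=[-0.9385]
Step 5: x=[9.2905] v=[-1.1006]
Step 6: x=[9.0468] v=[-1.2187]
Step 7: x=[8.7892] v=[-1.2881]
Step 8: x=[8.5280] v=[-1.3059]
Step 9: x=[8.2737] v=[-1.2715]
Step 10: x=[8.0365] v=[-1.1862]
Step 11: x=[7.8258] v=[-1.0535]
Step 12: x=[7.6501] v=[-0.8787]
Step 13: x=[7.5164] v=[-0.6687]
Step 14: x=[7.4300] v=[-0.4320]
Step 15: x=[7.3944] v=[-0.1780]
Step 16: x=[7.4110] v=[0.0831]
First v>=0 after going negative at step 16, time=3.2000

Answer: 3.2000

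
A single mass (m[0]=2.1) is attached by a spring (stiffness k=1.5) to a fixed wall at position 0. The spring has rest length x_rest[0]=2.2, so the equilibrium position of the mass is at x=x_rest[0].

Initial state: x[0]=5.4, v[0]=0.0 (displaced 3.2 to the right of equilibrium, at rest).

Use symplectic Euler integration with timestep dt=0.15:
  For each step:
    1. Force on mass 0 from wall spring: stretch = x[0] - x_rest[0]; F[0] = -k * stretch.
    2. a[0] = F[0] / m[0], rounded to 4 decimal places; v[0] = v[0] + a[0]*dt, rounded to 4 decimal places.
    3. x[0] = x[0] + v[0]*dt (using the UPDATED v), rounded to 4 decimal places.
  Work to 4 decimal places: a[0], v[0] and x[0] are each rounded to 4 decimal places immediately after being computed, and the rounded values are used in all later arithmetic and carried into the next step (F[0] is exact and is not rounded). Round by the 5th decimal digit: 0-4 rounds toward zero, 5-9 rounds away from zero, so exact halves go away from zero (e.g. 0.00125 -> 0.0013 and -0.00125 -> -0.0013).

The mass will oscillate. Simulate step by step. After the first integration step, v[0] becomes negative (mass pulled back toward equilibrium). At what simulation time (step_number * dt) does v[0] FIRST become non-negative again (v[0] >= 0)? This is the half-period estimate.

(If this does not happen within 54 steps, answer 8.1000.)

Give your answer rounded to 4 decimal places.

Step 0: x=[5.4000] v=[0.0000]
Step 1: x=[5.3486] v=[-0.3429]
Step 2: x=[5.2466] v=[-0.6803]
Step 3: x=[5.0956] v=[-1.0067]
Step 4: x=[4.8981] v=[-1.3169]
Step 5: x=[4.6572] v=[-1.6060]
Step 6: x=[4.3768] v=[-1.8693]
Step 7: x=[4.0614] v=[-2.1025]
Step 8: x=[3.7161] v=[-2.3019]
Step 9: x=[3.3465] v=[-2.4643]
Step 10: x=[2.9584] v=[-2.5871]
Step 11: x=[2.5581] v=[-2.6684]
Step 12: x=[2.1521] v=[-2.7068]
Step 13: x=[1.7468] v=[-2.7017]
Step 14: x=[1.3488] v=[-2.6531]
Step 15: x=[0.9645] v=[-2.5619]
Step 16: x=[0.6001] v=[-2.4295]
Step 17: x=[0.2614] v=[-2.2581]
Step 18: x=[-0.0462] v=[-2.0504]
Step 19: x=[-0.3177] v=[-1.8097]
Step 20: x=[-0.5487] v=[-1.5399]
Step 21: x=[-0.7355] v=[-1.2454]
Step 22: x=[-0.8751] v=[-0.9309]
Step 23: x=[-0.9653] v=[-0.6014]
Step 24: x=[-1.0046] v=[-0.2623]
Step 25: x=[-0.9924] v=[0.0811]
First v>=0 after going negative at step 25, time=3.7500

Answer: 3.7500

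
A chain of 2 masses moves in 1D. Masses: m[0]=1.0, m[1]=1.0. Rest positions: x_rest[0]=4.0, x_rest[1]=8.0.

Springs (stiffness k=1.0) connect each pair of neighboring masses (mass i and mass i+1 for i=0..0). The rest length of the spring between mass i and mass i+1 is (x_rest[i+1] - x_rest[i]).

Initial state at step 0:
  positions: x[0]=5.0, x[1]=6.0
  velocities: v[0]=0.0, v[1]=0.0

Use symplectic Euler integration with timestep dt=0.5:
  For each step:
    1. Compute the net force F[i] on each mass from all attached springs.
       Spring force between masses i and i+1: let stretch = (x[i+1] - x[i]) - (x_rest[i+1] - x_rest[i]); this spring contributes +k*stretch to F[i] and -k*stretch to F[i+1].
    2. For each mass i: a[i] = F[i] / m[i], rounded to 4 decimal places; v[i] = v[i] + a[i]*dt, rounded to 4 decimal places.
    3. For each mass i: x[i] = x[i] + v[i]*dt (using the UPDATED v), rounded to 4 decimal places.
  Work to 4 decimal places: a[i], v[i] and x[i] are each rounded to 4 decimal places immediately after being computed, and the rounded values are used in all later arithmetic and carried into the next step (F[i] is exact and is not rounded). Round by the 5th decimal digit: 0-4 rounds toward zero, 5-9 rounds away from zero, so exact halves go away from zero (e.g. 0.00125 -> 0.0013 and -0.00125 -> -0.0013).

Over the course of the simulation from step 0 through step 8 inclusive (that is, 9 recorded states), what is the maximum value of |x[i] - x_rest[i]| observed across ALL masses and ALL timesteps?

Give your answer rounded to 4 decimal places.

Step 0: x=[5.0000 6.0000] v=[0.0000 0.0000]
Step 1: x=[4.2500 6.7500] v=[-1.5000 1.5000]
Step 2: x=[3.1250 7.8750] v=[-2.2500 2.2500]
Step 3: x=[2.1875 8.8125] v=[-1.8750 1.8750]
Step 4: x=[1.9063 9.0938] v=[-0.5625 0.5625]
Step 5: x=[2.4220 8.5782] v=[1.0313 -1.0313]
Step 6: x=[3.4767 7.5235] v=[2.1094 -2.1094]
Step 7: x=[4.5431 6.4571] v=[2.1328 -2.1328]
Step 8: x=[5.0880 5.9122] v=[1.0898 -1.0898]
Max displacement = 2.0937

Answer: 2.0937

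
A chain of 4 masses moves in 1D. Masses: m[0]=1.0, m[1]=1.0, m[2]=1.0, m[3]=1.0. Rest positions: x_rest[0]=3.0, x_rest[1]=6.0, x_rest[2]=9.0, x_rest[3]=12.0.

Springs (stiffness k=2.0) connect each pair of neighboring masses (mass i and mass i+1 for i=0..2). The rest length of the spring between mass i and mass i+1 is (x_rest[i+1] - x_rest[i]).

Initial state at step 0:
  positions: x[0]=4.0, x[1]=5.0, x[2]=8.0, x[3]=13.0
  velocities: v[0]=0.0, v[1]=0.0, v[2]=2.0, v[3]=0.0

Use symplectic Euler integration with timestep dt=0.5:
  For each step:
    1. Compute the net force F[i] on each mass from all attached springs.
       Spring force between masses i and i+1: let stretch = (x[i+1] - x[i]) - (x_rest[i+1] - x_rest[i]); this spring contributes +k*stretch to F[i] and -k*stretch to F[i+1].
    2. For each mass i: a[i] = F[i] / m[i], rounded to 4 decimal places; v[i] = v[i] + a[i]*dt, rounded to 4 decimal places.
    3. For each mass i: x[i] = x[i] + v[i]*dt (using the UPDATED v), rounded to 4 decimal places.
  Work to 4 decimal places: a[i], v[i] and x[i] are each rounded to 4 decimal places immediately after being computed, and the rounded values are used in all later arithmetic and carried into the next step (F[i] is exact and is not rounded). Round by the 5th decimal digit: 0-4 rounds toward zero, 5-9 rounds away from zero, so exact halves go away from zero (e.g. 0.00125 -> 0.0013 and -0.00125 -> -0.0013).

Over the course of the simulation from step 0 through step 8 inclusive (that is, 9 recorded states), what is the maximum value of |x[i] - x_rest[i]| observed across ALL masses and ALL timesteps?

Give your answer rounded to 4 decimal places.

Step 0: x=[4.0000 5.0000 8.0000 13.0000] v=[0.0000 0.0000 2.0000 0.0000]
Step 1: x=[3.0000 6.0000 10.0000 12.0000] v=[-2.0000 2.0000 4.0000 -2.0000]
Step 2: x=[2.0000 7.5000 11.0000 11.5000] v=[-2.0000 3.0000 2.0000 -1.0000]
Step 3: x=[2.2500 8.0000 10.5000 12.2500] v=[0.5000 1.0000 -1.0000 1.5000]
Step 4: x=[3.8750 6.8750 9.6250 13.6250] v=[3.2500 -2.2500 -1.7500 2.7500]
Step 5: x=[5.5000 5.6250 9.3750 14.5000] v=[3.2500 -2.5000 -0.5000 1.7500]
Step 6: x=[5.6875 6.1875 9.8125 14.3125] v=[0.3750 1.1250 0.8750 -0.3750]
Step 7: x=[4.6250 8.3125 10.6875 13.3750] v=[-2.1250 4.2500 1.7500 -1.8750]
Step 8: x=[3.9063 9.7813 11.7188 12.5938] v=[-1.4375 2.9375 2.0625 -1.5625]
Max displacement = 3.7813

Answer: 3.7813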